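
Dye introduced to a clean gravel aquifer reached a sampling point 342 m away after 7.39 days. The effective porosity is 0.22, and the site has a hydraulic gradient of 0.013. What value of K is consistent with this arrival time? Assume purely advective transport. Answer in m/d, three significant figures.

783 m/d

v = L / t = 342 / 7.39 = 46.28 m/d
K = v · n / i = 46.28 × 0.22 / 0.013 = 783 m/d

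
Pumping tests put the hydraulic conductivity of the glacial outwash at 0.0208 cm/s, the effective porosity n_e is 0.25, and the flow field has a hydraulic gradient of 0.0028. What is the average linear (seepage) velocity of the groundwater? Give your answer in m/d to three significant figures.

0.201 m/d

K = 0.0208 cm/s × 864 = 17.97 m/d
Specific discharge q = 17.97 × 0.0028 = 0.05032 m/d
v = Ki/n = 17.97·0.0028/0.25 = 0.2013 m/d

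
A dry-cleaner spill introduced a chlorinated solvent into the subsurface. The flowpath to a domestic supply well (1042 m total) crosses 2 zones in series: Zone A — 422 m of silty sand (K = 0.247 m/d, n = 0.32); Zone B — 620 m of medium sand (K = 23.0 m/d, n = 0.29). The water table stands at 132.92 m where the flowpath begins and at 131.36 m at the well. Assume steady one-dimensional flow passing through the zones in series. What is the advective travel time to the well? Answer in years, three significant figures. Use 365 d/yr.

960 years

Total head drop ΔH = 132.92 − 131.36 = 1.56 m
Steady 1-D flow in series ⇒ the Darcy flux q is identical in every zone and the zone head losses add (resistances L/K in series).
Σ(L/K) = 422/0.247 + 620/23.0 = 1709 + 26.96 = 1735 d
q = ΔH / Σ(L/K) = 1.56 / 1735 = 8.989e-4 m/d (same in every zone)
Zone A: v = q/n = 8.989e-4/0.32 = 0.002809 m/d → t_A = 422/0.002809 = 150200 d
Zone B: v = q/n = 8.989e-4/0.29 = 0.003100 m/d → t_B = 620/0.003100 = 200000 d
Total t = 150200 + 200000 = 350300 d
   = 350300 / 365 = 960 yr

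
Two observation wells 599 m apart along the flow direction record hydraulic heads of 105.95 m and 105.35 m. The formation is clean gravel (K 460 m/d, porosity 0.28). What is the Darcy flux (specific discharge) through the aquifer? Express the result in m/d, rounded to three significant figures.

Hydraulic gradient i = (105.95 − 105.35) / 599 = 0.60 / 599 = 0.001002
q = Ki = 460 × 0.001002 = 0.4608 m/d

0.461 m/d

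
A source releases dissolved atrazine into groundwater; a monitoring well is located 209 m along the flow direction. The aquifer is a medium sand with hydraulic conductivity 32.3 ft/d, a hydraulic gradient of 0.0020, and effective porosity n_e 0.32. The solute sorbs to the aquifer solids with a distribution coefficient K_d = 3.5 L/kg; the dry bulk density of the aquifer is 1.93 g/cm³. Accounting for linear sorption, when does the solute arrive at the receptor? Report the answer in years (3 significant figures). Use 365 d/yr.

K = 32.3 ft/d × 0.3048 = 9.845 m/d
Darcy flux q = K·i = 9.845 × 0.0020 = 0.01969 m/d
v_s = q/n_e = 0.01969/0.32 = 0.06153 m/d
Retardation R = 1 + ρ_b·K_d/n = 1 + 1.93×3.5/0.32 = 22.11
Contaminant velocity v_c = v/R = 0.06153/22.11 = 0.002783 m/d
t = L/v_c = 209/0.002783 = 75100 d
   = 75100/365 = 206 yr

206 years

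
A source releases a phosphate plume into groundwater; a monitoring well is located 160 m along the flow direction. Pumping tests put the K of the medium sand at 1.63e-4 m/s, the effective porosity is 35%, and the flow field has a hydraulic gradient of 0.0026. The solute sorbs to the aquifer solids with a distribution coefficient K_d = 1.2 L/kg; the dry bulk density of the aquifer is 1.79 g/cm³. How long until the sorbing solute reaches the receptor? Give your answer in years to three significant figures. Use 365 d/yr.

K = 1.63e-4 m/s × 86400 s/d = 14.08 m/d
q = Ki = 14.08 × 0.0026 = 0.03662 m/d
v = Ki/n = 14.08·0.0026/0.35 = 0.1046 m/d
Retardation R = 1 + ρ_b·K_d/n = 1 + 1.79×1.2/0.35 = 7.137
Contaminant velocity v_c = v/R = 0.1046/7.137 = 0.01466 m/d
t = L/v_c = 160/0.01466 = 10920 d
   = 10920/365 = 29.9 yr

29.9 years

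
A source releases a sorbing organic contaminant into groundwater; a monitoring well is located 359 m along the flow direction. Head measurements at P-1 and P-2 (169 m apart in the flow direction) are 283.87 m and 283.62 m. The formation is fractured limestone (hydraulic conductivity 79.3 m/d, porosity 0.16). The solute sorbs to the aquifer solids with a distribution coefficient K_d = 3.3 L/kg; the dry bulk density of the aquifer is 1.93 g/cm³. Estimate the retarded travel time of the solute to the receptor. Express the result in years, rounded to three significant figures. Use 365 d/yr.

54.7 years

Hydraulic gradient i = (283.87 − 283.62) / 169 = 0.25 / 169 = 0.001479
Darcy flux q = K·i = 79.3 × 0.001479 = 0.1173 m/d
v = Ki/n = 79.3·0.001479/0.16 = 0.7332 m/d
Retardation R = 1 + ρ_b·K_d/n = 1 + 1.93×3.3/0.16 = 40.81
Contaminant velocity v_c = v/R = 0.7332/40.81 = 0.01797 m/d
t = L/v_c = 359/0.01797 = 19980 d
   = 19980/365 = 54.7 yr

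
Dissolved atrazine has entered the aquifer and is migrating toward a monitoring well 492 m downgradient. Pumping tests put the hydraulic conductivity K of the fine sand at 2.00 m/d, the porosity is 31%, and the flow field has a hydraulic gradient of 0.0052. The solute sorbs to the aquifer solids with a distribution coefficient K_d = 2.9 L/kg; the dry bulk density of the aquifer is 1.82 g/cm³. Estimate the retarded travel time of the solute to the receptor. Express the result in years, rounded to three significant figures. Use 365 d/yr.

q = Ki = 2.00 × 0.0052 = 0.01040 m/d
v = Ki/n = 2.00·0.0052/0.31 = 0.03355 m/d
Retardation R = 1 + ρ_b·K_d/n = 1 + 1.82×2.9/0.31 = 18.03
Contaminant velocity v_c = v/R = 0.03355/18.03 = 0.001861 m/d
t = L/v_c = 492/0.001861 = 264400 d
   = 264400/365 = 724 yr

724 years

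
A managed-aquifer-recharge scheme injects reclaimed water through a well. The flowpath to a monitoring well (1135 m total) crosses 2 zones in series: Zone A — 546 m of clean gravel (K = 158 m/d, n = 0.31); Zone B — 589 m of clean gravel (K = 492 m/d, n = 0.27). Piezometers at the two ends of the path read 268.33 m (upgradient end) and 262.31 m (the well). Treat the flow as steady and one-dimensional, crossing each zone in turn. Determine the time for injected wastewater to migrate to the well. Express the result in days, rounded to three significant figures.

254 days

Total head drop ΔH = 268.33 − 262.31 = 6.02 m
Steady 1-D flow in series ⇒ the Darcy flux q is identical in every zone and the zone head losses add (resistances L/K in series).
Σ(L/K) = 546/158 + 589/492 = 3.456 + 1.197 = 4.653 d
q = ΔH / Σ(L/K) = 6.02 / 4.653 = 1.294 m/d (same in every zone)
Zone A: v = q/n = 1.294/0.31 = 4.174 m/d → t_A = 546/4.174 = 130.8 d
Zone B: v = q/n = 1.294/0.27 = 4.792 m/d → t_B = 589/4.792 = 122.9 d
Total t = 130.8 + 122.9 = 253.7 d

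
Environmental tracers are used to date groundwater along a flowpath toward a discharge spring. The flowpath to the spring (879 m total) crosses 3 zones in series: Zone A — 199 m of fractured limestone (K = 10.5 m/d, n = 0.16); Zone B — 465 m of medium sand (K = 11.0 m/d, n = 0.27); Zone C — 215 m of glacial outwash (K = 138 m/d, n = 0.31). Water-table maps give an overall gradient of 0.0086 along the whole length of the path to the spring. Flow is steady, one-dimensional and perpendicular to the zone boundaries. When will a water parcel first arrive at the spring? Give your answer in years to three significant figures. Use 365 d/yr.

5.10 years

Continuity: the same q passes through each zone, so ΔH = q·Σ(L_j/K_j) — the zones act as resistances in series.
Σ(L/K) = 199/10.5 + 465/11.0 + 215/138 = 18.95 + 42.27 + 1.558 = 62.78 d
K_eq = L_total / Σ(L/K) = 879 / 62.78 = 14.00 m/d
q = K_eq · i = 14.00 × 0.0086 = 0.1204 m/d (same in every zone)
Zone A: v = q/n = 0.1204/0.16 = 0.7525 m/d → t_A = 199/0.7525 = 264.4 d
Zone B: v = q/n = 0.1204/0.27 = 0.4459 m/d → t_B = 465/0.4459 = 1043 d
Zone C: v = q/n = 0.1204/0.31 = 0.3884 m/d → t_C = 215/0.3884 = 553.5 d
Total t = 264.4 + 1043 + 553.5 = 1861 d
   = 1861 / 365 = 5.10 yr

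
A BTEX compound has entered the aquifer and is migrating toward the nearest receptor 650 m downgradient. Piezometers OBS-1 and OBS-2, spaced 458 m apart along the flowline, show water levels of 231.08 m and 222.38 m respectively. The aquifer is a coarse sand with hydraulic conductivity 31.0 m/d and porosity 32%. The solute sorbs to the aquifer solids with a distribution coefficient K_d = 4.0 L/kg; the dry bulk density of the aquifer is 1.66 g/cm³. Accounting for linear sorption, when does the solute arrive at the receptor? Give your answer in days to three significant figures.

7680 days

Hydraulic gradient i = (231.08 − 222.38) / 458 = 8.70 / 458 = 0.01900
Specific discharge q = 31.0 × 0.01900 = 0.5889 m/d
v_s = q/n_e = 0.5889/0.32 = 1.840 m/d
Retardation R = 1 + ρ_b·K_d/n = 1 + 1.66×4.0/0.32 = 21.75
Contaminant velocity v_c = v/R = 1.840/21.75 = 0.08461 m/d
t = L/v_c = 650/0.08461 = 7683 d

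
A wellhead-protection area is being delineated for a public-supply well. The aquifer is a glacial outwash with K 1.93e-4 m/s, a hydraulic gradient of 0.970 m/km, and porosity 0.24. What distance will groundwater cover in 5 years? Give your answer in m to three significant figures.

123 m

K = 1.93e-4 m/s × 86400 s/d = 16.68 m/d
Darcy flux q = K·i = 16.68 × 9.7e-4 = 0.01617 m/d
Seepage velocity v = q / n = 0.01617 / 0.24 = 0.06740 m/d
T = 5 yr × 365 = 1825 d
L = v × T = 0.06740 × 1825 = 123.0 m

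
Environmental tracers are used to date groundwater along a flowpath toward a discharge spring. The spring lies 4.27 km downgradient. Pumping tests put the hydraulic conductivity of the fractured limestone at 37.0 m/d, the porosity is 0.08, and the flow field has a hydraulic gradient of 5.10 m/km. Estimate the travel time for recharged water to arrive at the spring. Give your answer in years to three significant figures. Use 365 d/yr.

q = Ki = 37.0 × 0.0051 = 0.1887 m/d
v_s = q/n_e = 0.1887/0.08 = 2.359 m/d
L = 4.27 km = 4270 m
t = L / v = 4270 / 2.359 = 1810 d
   = 1810 / 365 = 4.96 yr

4.96 years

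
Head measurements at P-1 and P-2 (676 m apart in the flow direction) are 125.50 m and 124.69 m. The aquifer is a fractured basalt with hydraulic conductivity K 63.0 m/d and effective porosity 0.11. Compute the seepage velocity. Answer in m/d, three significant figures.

Hydraulic gradient i = (125.50 − 124.69) / 676 = 0.81 / 676 = 0.001198
Darcy flux q = K·i = 63.0 × 0.001198 = 0.07549 m/d
v_s = q/n_e = 0.07549/0.11 = 0.6863 m/d

0.686 m/d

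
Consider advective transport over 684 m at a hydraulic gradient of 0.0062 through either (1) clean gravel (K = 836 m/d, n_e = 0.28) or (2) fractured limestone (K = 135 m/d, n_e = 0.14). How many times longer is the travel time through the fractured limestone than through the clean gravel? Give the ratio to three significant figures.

Unit 1 (clean gravel): v = 836×0.0062/0.28 = 18.51 m/d, t = 684/18.51 = 36.95 d
Unit 2 (fractured limestone): v = 135×0.0062/0.14 = 5.979 m/d, t = 684/5.979 = 114.4 d
t(fractured limestone) / t(clean gravel) = 114.4/36.95 = 3.10

3.10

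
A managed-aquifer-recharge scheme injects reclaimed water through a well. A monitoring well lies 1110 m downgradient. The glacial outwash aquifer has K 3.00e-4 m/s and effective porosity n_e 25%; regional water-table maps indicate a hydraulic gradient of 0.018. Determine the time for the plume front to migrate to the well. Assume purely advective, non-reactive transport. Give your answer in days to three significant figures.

595 days

K = 3.00e-4 m/s × 86400 s/d = 25.92 m/d
Specific discharge q = 25.92 × 0.018 = 0.4666 m/d
Average linear velocity = 0.4666 / 0.25 = 1.866 m/d
t = L / v = 1110 / 1.866 = 594.8 d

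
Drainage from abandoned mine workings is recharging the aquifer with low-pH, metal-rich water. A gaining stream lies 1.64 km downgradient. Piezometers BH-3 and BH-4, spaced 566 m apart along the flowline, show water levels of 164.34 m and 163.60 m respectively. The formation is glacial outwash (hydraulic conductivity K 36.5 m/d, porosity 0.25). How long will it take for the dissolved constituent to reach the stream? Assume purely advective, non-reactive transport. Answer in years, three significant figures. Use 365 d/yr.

23.5 years

Hydraulic gradient i = (164.34 − 163.60) / 566 = 0.74 / 566 = 0.001307
Specific discharge q = 36.5 × 0.001307 = 0.04772 m/d
Seepage velocity v = q / n = 0.04772 / 0.25 = 0.1909 m/d
L = 1.64 km = 1640 m
t = L / v = 1640 / 0.1909 = 8592 d
   = 8592 / 365 = 23.5 yr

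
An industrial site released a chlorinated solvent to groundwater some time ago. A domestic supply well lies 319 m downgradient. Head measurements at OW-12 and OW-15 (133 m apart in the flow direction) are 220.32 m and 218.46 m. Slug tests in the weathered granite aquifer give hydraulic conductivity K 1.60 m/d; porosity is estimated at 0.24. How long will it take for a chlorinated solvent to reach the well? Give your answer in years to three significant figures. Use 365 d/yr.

9.37 years

Hydraulic gradient i = (220.32 − 218.46) / 133 = 1.86 / 133 = 0.01398
q = Ki = 1.60 × 0.01398 = 0.02238 m/d
v = Ki/n = 1.60·0.01398/0.24 = 0.09323 m/d
t = L / v = 319 / 0.09323 = 3422 d
   = 3422 / 365 = 9.37 yr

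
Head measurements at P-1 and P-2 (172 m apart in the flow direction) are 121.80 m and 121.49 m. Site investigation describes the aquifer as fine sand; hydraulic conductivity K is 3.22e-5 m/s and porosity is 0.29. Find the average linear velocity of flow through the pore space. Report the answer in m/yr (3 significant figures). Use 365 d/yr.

6.31 m/yr

Hydraulic gradient i = (121.80 − 121.49) / 172 = 0.31 / 172 = 0.001802
K = 3.22e-5 m/s × 86400 s/d = 2.782 m/d
Specific discharge q = 2.782 × 0.001802 = 0.005014 m/d
v_s = q/n_e = 0.005014/0.29 = 0.01729 m/d
   = 0.01729 × 365 = 6.31 m/yr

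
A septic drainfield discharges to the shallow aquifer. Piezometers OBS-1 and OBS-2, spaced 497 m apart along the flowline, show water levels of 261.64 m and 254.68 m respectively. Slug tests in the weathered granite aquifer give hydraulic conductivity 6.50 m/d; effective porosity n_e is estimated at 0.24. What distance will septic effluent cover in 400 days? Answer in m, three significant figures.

152 m

Hydraulic gradient i = (261.64 − 254.68) / 497 = 6.96 / 497 = 0.01400
q = Ki = 6.50 × 0.01400 = 0.09103 m/d
v = Ki/n = 6.50·0.01400/0.24 = 0.3793 m/d
L = v × T = 0.3793 × 400 = 151.7 m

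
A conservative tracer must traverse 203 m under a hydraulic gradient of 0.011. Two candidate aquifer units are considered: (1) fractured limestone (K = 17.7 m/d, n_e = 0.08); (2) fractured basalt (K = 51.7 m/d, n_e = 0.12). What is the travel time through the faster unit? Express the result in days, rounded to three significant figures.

42.8 days

Unit 1 (fractured limestone): v = 17.7×0.011/0.08 = 2.434 m/d, t = 203/2.434 = 83.41 d
Unit 2 (fractured basalt): v = 51.7×0.011/0.12 = 4.739 m/d, t = 203/4.739 = 42.83 d
Faster unit: t = 42.8 d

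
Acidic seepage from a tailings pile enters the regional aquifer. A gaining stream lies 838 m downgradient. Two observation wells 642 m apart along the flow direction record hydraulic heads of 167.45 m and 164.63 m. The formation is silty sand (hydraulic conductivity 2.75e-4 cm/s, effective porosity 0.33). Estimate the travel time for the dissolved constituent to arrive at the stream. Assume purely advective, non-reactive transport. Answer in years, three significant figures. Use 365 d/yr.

Hydraulic gradient i = (167.45 − 164.63) / 642 = 2.82 / 642 = 0.004393
K = 2.75e-4 cm/s × 864 = 0.2376 m/d
Specific discharge q = 0.2376 × 0.004393 = 0.001044 m/d
v = Ki/n = 0.2376·0.004393/0.33 = 0.003163 m/d
t = L / v = 838 / 0.003163 = 265000 d
   = 265000 / 365 = 726 yr

726 years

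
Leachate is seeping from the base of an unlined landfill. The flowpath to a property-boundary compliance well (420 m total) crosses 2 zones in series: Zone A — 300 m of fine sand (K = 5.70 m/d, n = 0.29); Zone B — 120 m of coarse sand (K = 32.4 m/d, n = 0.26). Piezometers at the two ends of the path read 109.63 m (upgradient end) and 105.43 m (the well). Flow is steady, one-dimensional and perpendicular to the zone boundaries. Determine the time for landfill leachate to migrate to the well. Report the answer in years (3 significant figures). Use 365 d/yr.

4.34 years

Total head drop ΔH = 109.63 − 105.43 = 4.20 m
Steady 1-D flow in series ⇒ the Darcy flux q is identical in every zone and the zone head losses add (resistances L/K in series).
Σ(L/K) = 300/5.70 + 120/32.4 = 52.63 + 3.704 = 56.34 d
q = ΔH / Σ(L/K) = 4.20 / 56.34 = 0.07455 m/d (same in every zone)
Zone A: v = q/n = 0.07455/0.29 = 0.2571 m/d → t_A = 300/0.2571 = 1167 d
Zone B: v = q/n = 0.07455/0.26 = 0.2867 m/d → t_B = 120/0.2867 = 418.5 d
Total t = 1167 + 418.5 = 1585 d
   = 1585 / 365 = 4.34 yr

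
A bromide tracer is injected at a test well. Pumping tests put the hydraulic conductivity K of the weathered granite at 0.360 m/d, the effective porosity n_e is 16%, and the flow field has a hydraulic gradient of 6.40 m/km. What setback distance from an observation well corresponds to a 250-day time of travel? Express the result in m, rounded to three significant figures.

Darcy flux q = K·i = 0.360 × 0.0064 = 0.002304 m/d
Average linear velocity = 0.002304 / 0.16 = 0.01440 m/d
L = v × T = 0.01440 × 250 = 3.600 m

3.60 m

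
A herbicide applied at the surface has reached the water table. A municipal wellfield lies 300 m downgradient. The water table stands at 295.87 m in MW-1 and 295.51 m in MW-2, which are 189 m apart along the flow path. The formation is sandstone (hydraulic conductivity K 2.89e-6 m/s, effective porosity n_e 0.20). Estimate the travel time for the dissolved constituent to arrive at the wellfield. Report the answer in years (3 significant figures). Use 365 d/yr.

346 years

Hydraulic gradient i = (295.87 − 295.51) / 189 = 0.36 / 189 = 0.001905
K = 2.89e-6 m/s × 86400 s/d = 0.2497 m/d
Specific discharge q = 0.2497 × 0.001905 = 4.756e-4 m/d
Seepage velocity v = q / n = 4.756e-4 / 0.20 = 0.002378 m/d
t = L / v = 300 / 0.002378 = 126200 d
   = 126200 / 365 = 346 yr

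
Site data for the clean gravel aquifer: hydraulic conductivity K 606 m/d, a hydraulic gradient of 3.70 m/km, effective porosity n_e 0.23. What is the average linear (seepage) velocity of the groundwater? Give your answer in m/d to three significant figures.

Darcy flux q = K·i = 606 × 0.0037 = 2.242 m/d
v_s = q/n_e = 2.242/0.23 = 9.749 m/d

9.75 m/d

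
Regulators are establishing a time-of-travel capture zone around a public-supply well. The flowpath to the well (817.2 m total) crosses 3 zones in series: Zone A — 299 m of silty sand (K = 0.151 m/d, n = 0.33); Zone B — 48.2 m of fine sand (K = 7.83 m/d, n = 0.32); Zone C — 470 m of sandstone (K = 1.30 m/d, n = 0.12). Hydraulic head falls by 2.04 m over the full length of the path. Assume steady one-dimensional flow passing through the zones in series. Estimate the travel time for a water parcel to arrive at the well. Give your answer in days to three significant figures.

Continuity: the same q passes through each zone, so ΔH = q·Σ(L_j/K_j) — the zones act as resistances in series.
Σ(L/K) = 299/0.151 + 48.2/7.83 + 470/1.30 = 1980 + 6.156 + 361.5 = 2348 d
q = ΔH / Σ(L/K) = 2.04 / 2348 = 8.689e-4 m/d (same in every zone)
Zone A: v = q/n = 8.689e-4/0.33 = 0.002633 m/d → t_A = 299/0.002633 = 113600 d
Zone B: v = q/n = 8.689e-4/0.32 = 0.002715 m/d → t_B = 48.2/0.002715 = 17750 d
Zone C: v = q/n = 8.689e-4/0.12 = 0.007241 m/d → t_C = 470/0.007241 = 64910 d
Total t = 113600 + 17750 + 64910 = 196200 d

196000 days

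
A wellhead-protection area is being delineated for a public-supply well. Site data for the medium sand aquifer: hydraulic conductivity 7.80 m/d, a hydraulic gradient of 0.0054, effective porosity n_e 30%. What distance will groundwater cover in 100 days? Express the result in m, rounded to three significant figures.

14.0 m

Darcy flux q = K·i = 7.80 × 0.0054 = 0.04212 m/d
Seepage velocity v = q / n = 0.04212 / 0.30 = 0.1404 m/d
L = v × T = 0.1404 × 100 = 14.04 m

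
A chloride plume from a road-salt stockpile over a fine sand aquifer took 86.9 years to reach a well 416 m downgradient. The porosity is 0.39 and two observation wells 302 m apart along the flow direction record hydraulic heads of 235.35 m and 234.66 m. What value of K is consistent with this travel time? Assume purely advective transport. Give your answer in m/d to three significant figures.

2.24 m/d

Hydraulic gradient i = (235.35 − 234.66) / 302 = 0.69 / 302 = 0.002285
t = 86.9 years = 31720 d
v = L / t = 416 / 31720 = 0.01312 m/d
K = v · n / i = 0.01312 × 0.39 / 0.002285 = 2.24 m/d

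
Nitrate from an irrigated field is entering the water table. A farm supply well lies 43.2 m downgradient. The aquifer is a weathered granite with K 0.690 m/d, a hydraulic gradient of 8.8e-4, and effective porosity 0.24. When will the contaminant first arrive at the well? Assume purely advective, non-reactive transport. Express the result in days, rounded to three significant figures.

17100 days

Specific discharge q = 0.690 × 8.8e-4 = 6.072e-4 m/d
v_s = q/n_e = 6.072e-4/0.24 = 0.002530 m/d
t = L / v = 43.2 / 0.002530 = 17080 d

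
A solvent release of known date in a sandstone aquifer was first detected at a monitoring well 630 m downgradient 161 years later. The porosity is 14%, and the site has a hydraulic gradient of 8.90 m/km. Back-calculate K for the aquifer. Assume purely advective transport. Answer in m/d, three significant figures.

0.169 m/d

t = 161 years = 58770 d
v = L / t = 630 / 58770 = 0.01072 m/d
K = v · n / i = 0.01072 × 0.14 / 0.0089 = 0.169 m/d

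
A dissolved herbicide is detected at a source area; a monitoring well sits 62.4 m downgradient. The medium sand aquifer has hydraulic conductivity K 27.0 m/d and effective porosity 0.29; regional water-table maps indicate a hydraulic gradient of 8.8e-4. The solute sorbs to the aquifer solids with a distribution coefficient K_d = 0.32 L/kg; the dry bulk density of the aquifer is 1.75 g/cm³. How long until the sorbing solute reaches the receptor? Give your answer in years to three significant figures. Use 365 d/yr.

Darcy flux q = K·i = 27.0 × 8.8e-4 = 0.02376 m/d
v = Ki/n = 27.0·8.8e-4/0.29 = 0.08193 m/d
Retardation R = 1 + ρ_b·K_d/n = 1 + 1.75×0.32/0.29 = 2.931
Contaminant velocity v_c = v/R = 0.08193/2.931 = 0.02795 m/d
t = L/v_c = 62.4/0.02795 = 2232 d
   = 2232/365 = 6.12 yr

6.12 years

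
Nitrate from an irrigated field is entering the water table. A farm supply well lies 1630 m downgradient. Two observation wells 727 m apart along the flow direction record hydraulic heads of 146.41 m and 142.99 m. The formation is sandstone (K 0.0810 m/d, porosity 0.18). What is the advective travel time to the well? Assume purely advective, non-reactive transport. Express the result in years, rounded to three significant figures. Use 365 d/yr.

2110 years

Hydraulic gradient i = (146.41 − 142.99) / 727 = 3.42 / 727 = 0.004704
Specific discharge q = 0.0810 × 0.004704 = 3.810e-4 m/d
v = Ki/n = 0.0810·0.004704/0.18 = 0.002117 m/d
t = L / v = 1630 / 0.002117 = 770000 d
   = 770000 / 365 = 2110 yr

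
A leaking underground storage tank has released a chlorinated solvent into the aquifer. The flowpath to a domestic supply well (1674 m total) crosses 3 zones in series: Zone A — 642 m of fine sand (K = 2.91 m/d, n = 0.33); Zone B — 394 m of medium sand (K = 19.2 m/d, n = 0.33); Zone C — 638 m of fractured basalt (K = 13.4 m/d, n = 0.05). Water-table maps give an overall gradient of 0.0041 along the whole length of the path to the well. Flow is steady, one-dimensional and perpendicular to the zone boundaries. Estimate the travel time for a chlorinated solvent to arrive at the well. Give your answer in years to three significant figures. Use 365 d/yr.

Continuity: the same q passes through each zone, so ΔH = q·Σ(L_j/K_j) — the zones act as resistances in series.
Σ(L/K) = 642/2.91 + 394/19.2 + 638/13.4 = 220.6 + 20.52 + 47.61 = 288.8 d
K_eq = L_total / Σ(L/K) = 1674 / 288.8 = 5.797 m/d
q = K_eq · i = 5.797 × 0.0041 = 0.02377 m/d (same in every zone)
Zone A: v = q/n = 0.02377/0.33 = 0.07203 m/d → t_A = 642/0.07203 = 8913 d
Zone B: v = q/n = 0.02377/0.33 = 0.07203 m/d → t_B = 394/0.07203 = 5470 d
Zone C: v = q/n = 0.02377/0.05 = 0.4754 m/d → t_C = 638/0.4754 = 1342 d
Total t = 8913 + 5470 + 1342 = 15730 d
   = 15730 / 365 = 43.1 yr

43.1 years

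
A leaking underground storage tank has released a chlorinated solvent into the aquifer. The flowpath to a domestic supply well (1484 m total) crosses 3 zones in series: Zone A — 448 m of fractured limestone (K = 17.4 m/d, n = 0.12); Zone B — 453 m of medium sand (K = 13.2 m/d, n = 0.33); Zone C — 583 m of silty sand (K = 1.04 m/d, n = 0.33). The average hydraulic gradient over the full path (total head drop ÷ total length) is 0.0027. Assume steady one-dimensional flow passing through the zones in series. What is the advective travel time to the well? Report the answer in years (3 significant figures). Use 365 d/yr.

168 years

For zones in series the flux q is common to all zones; the equivalent conductivity is the harmonic (thickness-weighted) mean, K_eq = L_total / Σ(L_j/K_j).
Σ(L/K) = 448/17.4 + 453/13.2 + 583/1.04 = 25.75 + 34.32 + 560.6 = 620.6 d
K_eq = L_total / Σ(L/K) = 1484 / 620.6 = 2.391 m/d
q = K_eq · i = 2.391 × 0.0027 = 0.006456 m/d (same in every zone)
Zone A: v = q/n = 0.006456/0.12 = 0.05380 m/d → t_A = 448/0.05380 = 8327 d
Zone B: v = q/n = 0.006456/0.33 = 0.01956 m/d → t_B = 453/0.01956 = 23160 d
Zone C: v = q/n = 0.006456/0.33 = 0.01956 m/d → t_C = 583/0.01956 = 29800 d
Total t = 8327 + 23160 + 29800 = 61280 d
   = 61280 / 365 = 168 yr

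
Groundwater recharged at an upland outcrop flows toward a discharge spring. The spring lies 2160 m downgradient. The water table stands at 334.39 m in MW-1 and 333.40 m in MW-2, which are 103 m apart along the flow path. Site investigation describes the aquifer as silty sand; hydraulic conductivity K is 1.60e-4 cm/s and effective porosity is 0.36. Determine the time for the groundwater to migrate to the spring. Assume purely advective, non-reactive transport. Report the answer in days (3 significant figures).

Hydraulic gradient i = (334.39 − 333.40) / 103 = 0.99 / 103 = 0.009612
K = 1.60e-4 cm/s × 864 = 0.1382 m/d
Darcy flux q = K·i = 0.1382 × 0.009612 = 0.001329 m/d
Seepage velocity v = q / n = 0.001329 / 0.36 = 0.003691 m/d
t = L / v = 2160 / 0.003691 = 585200 d

585000 days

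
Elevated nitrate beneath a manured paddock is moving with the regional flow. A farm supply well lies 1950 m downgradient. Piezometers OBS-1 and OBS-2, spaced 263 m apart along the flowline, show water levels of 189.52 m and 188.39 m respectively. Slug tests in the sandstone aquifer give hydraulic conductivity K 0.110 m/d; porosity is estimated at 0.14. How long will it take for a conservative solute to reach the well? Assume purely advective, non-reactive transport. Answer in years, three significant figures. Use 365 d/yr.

1580 years

Hydraulic gradient i = (189.52 − 188.39) / 263 = 1.13 / 263 = 0.004297
q = Ki = 0.110 × 0.004297 = 4.726e-4 m/d
Average linear velocity = 4.726e-4 / 0.14 = 0.003376 m/d
t = L / v = 1950 / 0.003376 = 577600 d
   = 577600 / 365 = 1580 yr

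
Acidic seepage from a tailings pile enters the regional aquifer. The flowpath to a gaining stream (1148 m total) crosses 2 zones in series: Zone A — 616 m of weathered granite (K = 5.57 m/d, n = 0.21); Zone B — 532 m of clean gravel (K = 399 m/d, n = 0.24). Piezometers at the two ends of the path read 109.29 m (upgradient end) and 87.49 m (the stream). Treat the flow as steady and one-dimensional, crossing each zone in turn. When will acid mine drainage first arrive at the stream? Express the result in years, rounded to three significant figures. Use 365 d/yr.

Total head drop ΔH = 109.29 − 87.49 = 21.80 m
Steady 1-D flow in series ⇒ the Darcy flux q is identical in every zone and the zone head losses add (resistances L/K in series).
Σ(L/K) = 616/5.57 + 532/399 = 110.6 + 1.333 = 111.9 d
q = ΔH / Σ(L/K) = 21.80 / 111.9 = 0.1948 m/d (same in every zone)
Zone A: v = q/n = 0.1948/0.21 = 0.9275 m/d → t_A = 616/0.9275 = 664.2 d
Zone B: v = q/n = 0.1948/0.24 = 0.8115 m/d → t_B = 532/0.8115 = 655.5 d
Total t = 664.2 + 655.5 = 1320 d
   = 1320 / 365 = 3.62 yr

3.62 years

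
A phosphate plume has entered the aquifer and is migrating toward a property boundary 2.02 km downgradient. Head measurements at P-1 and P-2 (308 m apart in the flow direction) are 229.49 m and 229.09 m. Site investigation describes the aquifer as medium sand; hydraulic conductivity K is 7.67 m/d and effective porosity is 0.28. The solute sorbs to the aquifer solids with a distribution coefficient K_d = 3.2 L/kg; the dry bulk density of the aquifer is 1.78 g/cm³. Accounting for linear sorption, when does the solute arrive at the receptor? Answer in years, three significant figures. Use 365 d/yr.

Hydraulic gradient i = (229.49 − 229.09) / 308 = 0.40 / 308 = 0.001299
Specific discharge q = 7.67 × 0.001299 = 0.009961 m/d
Average linear velocity = 0.009961 / 0.28 = 0.03558 m/d
Retardation R = 1 + ρ_b·K_d/n = 1 + 1.78×3.2/0.28 = 21.34
Contaminant velocity v_c = v/R = 0.03558/21.34 = 0.001667 m/d
L = 2.02 km = 2020 m
t = L/v_c = 2020/0.001667 = 1.212e6 d
   = 1.212e6/365 = 3320 yr

3320 years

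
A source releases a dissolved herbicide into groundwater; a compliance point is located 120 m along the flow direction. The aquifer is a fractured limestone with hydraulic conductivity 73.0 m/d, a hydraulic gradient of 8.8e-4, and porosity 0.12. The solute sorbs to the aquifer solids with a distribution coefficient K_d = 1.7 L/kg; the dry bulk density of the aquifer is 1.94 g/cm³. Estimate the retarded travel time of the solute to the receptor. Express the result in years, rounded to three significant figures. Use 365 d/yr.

17.5 years

Specific discharge q = 73.0 × 8.8e-4 = 0.06424 m/d
Seepage velocity v = q / n = 0.06424 / 0.12 = 0.5353 m/d
Retardation R = 1 + ρ_b·K_d/n = 1 + 1.94×1.7/0.12 = 28.48
Contaminant velocity v_c = v/R = 0.5353/28.48 = 0.01879 m/d
t = L/v_c = 120/0.01879 = 6385 d
   = 6385/365 = 17.5 yr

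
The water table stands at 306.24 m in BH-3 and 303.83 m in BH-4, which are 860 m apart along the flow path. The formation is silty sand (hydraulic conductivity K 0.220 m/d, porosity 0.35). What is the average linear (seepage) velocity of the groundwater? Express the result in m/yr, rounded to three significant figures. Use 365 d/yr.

0.643 m/yr

Hydraulic gradient i = (306.24 − 303.83) / 860 = 2.41 / 860 = 0.002802
Specific discharge q = 0.220 × 0.002802 = 6.165e-4 m/d
Seepage velocity v = q / n = 6.165e-4 / 0.35 = 0.001761 m/d
   = 0.001761 × 365 = 0.643 m/yr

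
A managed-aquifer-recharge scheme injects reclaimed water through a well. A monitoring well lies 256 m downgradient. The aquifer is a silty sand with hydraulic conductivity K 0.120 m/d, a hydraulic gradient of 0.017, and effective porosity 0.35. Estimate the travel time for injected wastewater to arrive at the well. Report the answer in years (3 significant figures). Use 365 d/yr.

120 years

q = Ki = 0.120 × 0.017 = 0.002040 m/d
v_s = q/n_e = 0.002040/0.35 = 0.005829 m/d
t = L / v = 256 / 0.005829 = 43920 d
   = 43920 / 365 = 120 yr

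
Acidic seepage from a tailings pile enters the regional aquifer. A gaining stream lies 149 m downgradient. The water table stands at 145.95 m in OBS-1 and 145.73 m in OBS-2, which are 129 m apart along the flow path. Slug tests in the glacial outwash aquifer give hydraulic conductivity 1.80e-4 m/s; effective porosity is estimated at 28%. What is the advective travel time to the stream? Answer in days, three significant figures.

1570 days

Hydraulic gradient i = (145.95 − 145.73) / 129 = 0.22 / 129 = 0.001705
K = 1.80e-4 m/s × 86400 s/d = 15.55 m/d
Specific discharge q = 15.55 × 0.001705 = 0.02652 m/d
v_s = q/n_e = 0.02652/0.28 = 0.09472 m/d
t = L / v = 149 / 0.09472 = 1573 d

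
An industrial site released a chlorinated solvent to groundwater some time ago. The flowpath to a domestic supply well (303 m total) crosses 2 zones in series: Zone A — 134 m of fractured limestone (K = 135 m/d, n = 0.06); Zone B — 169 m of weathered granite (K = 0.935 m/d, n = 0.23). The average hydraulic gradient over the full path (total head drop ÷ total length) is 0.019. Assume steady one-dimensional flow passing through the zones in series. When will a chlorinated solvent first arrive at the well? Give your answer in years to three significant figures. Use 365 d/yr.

Steady 1-D flow in series ⇒ the Darcy flux q is identical in every zone and the zone head losses add (resistances L/K in series).
Σ(L/K) = 134/135 + 169/0.935 = 0.9926 + 180.7 = 181.7 d
K_eq = L_total / Σ(L/K) = 303 / 181.7 = 1.667 m/d
q = K_eq · i = 1.667 × 0.019 = 0.03168 m/d (same in every zone)
Zone A: v = q/n = 0.03168/0.06 = 0.5279 m/d → t_A = 134/0.5279 = 253.8 d
Zone B: v = q/n = 0.03168/0.23 = 0.1377 m/d → t_B = 169/0.1377 = 1227 d
Total t = 253.8 + 1227 = 1481 d
   = 1481 / 365 = 4.06 yr

4.06 years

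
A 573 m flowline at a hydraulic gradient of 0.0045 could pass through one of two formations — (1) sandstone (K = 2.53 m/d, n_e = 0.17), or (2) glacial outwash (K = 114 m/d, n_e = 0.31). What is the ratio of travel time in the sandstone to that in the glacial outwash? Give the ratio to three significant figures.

24.7

Unit 1 (sandstone): v = 2.53×0.0045/0.17 = 0.06697 m/d, t = 573/0.06697 = 8556 d
Unit 2 (glacial outwash): v = 114×0.0045/0.31 = 1.655 m/d, t = 573/1.655 = 346.3 d
t(sandstone) / t(glacial outwash) = 8556/346.3 = 24.7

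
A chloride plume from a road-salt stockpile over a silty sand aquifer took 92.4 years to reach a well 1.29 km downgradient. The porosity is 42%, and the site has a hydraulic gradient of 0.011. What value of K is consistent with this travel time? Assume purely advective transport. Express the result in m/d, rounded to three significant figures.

t = 92.4 years = 33730 d
L = 1.29 km = 1290 m
v = L / t = 1290 / 33730 = 0.03825 m/d
K = v · n / i = 0.03825 × 0.42 / 0.011 = 1.46 m/d

1.46 m/d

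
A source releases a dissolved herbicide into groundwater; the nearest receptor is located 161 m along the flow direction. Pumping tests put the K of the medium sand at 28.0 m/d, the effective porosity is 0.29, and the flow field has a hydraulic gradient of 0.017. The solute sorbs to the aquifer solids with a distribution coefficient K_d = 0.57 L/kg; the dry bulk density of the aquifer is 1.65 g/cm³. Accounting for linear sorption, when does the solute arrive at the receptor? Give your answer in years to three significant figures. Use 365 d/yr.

q = Ki = 28.0 × 0.017 = 0.4760 m/d
v = Ki/n = 28.0·0.017/0.29 = 1.641 m/d
Retardation R = 1 + ρ_b·K_d/n = 1 + 1.65×0.57/0.29 = 4.243
Contaminant velocity v_c = v/R = 1.641/4.243 = 0.3868 m/d
t = L/v_c = 161/0.3868 = 416.2 d
   = 416.2/365 = 1.14 yr

1.14 years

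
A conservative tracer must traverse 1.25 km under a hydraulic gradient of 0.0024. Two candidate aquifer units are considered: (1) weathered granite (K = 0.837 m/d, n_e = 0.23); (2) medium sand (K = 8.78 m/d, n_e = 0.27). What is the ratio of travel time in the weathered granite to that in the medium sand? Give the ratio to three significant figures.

8.94

Unit 1 (weathered granite): v = 0.837×0.0024/0.23 = 0.008734 m/d, t = 1250/0.008734 = 143100 d
Unit 2 (medium sand): v = 8.78×0.0024/0.27 = 0.07804 m/d, t = 1250/0.07804 = 16020 d
t(weathered granite) / t(medium sand) = 143100/16020 = 8.94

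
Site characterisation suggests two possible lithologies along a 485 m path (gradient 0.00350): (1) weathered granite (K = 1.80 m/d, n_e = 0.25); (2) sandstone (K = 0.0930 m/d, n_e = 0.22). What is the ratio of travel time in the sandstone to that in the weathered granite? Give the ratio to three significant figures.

Unit 1 (weathered granite): v = 1.80×0.0035/0.25 = 0.02520 m/d, t = 485/0.02520 = 19250 d
Unit 2 (sandstone): v = 0.0930×0.0035/0.22 = 0.001480 m/d, t = 485/0.001480 = 327800 d
t(sandstone) / t(weathered granite) = 327800/19250 = 17.0

17.0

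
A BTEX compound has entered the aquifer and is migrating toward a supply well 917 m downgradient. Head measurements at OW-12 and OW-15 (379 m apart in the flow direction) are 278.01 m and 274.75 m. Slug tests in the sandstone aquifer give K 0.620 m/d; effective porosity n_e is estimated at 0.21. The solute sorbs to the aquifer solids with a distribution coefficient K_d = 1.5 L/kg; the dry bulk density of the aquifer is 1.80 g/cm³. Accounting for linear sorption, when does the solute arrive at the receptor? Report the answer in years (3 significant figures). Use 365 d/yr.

1370 years

Hydraulic gradient i = (278.01 − 274.75) / 379 = 3.26 / 379 = 0.008602
q = Ki = 0.620 × 0.008602 = 0.005333 m/d
v = Ki/n = 0.620·0.008602/0.21 = 0.02540 m/d
Retardation R = 1 + ρ_b·K_d/n = 1 + 1.80×1.5/0.21 = 13.86
Contaminant velocity v_c = v/R = 0.02540/13.86 = 0.001833 m/d
t = L/v_c = 917/0.001833 = 500400 d
   = 500400/365 = 1370 yr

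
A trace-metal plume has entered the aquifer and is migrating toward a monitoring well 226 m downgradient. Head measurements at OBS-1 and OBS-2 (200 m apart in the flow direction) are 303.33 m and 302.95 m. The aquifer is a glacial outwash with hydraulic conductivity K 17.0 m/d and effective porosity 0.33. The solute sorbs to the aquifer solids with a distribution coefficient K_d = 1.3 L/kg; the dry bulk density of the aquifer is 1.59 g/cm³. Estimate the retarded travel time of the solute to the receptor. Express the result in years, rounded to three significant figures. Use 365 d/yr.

Hydraulic gradient i = (303.33 − 302.95) / 200 = 0.38 / 200 = 0.001900
q = Ki = 17.0 × 0.001900 = 0.03230 m/d
v = Ki/n = 17.0·0.001900/0.33 = 0.09788 m/d
Retardation R = 1 + ρ_b·K_d/n = 1 + 1.59×1.3/0.33 = 7.264
Contaminant velocity v_c = v/R = 0.09788/7.264 = 0.01348 m/d
t = L/v_c = 226/0.01348 = 16770 d
   = 16770/365 = 45.9 yr

45.9 years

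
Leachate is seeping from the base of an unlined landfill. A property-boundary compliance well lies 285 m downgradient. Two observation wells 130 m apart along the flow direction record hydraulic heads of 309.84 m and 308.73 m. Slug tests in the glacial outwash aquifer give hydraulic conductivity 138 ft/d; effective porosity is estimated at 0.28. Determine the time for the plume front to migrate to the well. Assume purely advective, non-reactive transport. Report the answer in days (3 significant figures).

222 days

Hydraulic gradient i = (309.84 − 308.73) / 130 = 1.11 / 130 = 0.008538
K = 138 ft/d × 0.3048 = 42.06 m/d
q = Ki = 42.06 × 0.008538 = 0.3591 m/d
v = Ki/n = 42.06·0.008538/0.28 = 1.283 m/d
t = L / v = 285 / 1.283 = 222.2 d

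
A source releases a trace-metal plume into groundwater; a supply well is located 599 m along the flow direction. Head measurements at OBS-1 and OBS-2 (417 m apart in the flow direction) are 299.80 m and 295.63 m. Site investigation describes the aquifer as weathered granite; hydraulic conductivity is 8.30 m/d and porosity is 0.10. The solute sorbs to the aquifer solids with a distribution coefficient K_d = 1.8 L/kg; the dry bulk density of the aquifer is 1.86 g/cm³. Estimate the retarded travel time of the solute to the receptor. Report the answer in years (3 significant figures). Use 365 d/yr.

Hydraulic gradient i = (299.80 − 295.63) / 417 = 4.17 / 417 = 0.01000
Darcy flux q = K·i = 8.30 × 0.01000 = 0.08300 m/d
Average linear velocity = 0.08300 / 0.10 = 0.8300 m/d
Retardation R = 1 + ρ_b·K_d/n = 1 + 1.86×1.8/0.10 = 34.48
Contaminant velocity v_c = v/R = 0.8300/34.48 = 0.02407 m/d
t = L/v_c = 599/0.02407 = 24880 d
   = 24880/365 = 68.2 yr

68.2 years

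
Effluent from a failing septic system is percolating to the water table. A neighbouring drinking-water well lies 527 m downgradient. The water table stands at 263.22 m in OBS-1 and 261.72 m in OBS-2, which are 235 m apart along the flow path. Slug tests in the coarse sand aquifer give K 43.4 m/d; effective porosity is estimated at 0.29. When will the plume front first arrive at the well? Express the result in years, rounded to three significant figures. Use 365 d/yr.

1.51 years

Hydraulic gradient i = (263.22 − 261.72) / 235 = 1.50 / 235 = 0.006383
q = Ki = 43.4 × 0.006383 = 0.2770 m/d
v = Ki/n = 43.4·0.006383/0.29 = 0.9552 m/d
t = L / v = 527 / 0.9552 = 551.7 d
   = 551.7 / 365 = 1.51 yr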